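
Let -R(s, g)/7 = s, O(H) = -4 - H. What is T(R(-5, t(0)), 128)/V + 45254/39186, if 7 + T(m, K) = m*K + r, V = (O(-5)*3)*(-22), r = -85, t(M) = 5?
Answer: -14080117/215523 ≈ -65.330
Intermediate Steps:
V = -66 (V = ((-4 - 1*(-5))*3)*(-22) = ((-4 + 5)*3)*(-22) = (1*3)*(-22) = 3*(-22) = -66)
R(s, g) = -7*s
T(m, K) = -92 + K*m (T(m, K) = -7 + (m*K - 85) = -7 + (K*m - 85) = -7 + (-85 + K*m) = -92 + K*m)
T(R(-5, t(0)), 128)/V + 45254/39186 = (-92 + 128*(-7*(-5)))/(-66) + 45254/39186 = (-92 + 128*35)*(-1/66) + 45254*(1/39186) = (-92 + 4480)*(-1/66) + 22627/19593 = 4388*(-1/66) + 22627/19593 = -2194/33 + 22627/19593 = -14080117/215523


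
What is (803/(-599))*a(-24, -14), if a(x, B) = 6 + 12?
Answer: -14454/599 ≈ -24.130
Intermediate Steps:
a(x, B) = 18
(803/(-599))*a(-24, -14) = (803/(-599))*18 = (803*(-1/599))*18 = -803/599*18 = -14454/599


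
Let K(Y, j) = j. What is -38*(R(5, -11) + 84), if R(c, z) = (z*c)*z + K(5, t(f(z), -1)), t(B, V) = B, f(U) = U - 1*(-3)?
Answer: -25878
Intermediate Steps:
f(U) = 3 + U (f(U) = U + 3 = 3 + U)
R(c, z) = 3 + z + c*z**2 (R(c, z) = (z*c)*z + (3 + z) = (c*z)*z + (3 + z) = c*z**2 + (3 + z) = 3 + z + c*z**2)
-38*(R(5, -11) + 84) = -38*((3 - 11 + 5*(-11)**2) + 84) = -38*((3 - 11 + 5*121) + 84) = -38*((3 - 11 + 605) + 84) = -38*(597 + 84) = -38*681 = -25878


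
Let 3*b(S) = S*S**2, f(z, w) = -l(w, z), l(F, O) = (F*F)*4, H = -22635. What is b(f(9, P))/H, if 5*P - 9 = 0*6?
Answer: 1259712/39296875 ≈ 0.032056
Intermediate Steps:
P = 9/5 (P = 9/5 + (0*6)/5 = 9/5 + (1/5)*0 = 9/5 + 0 = 9/5 ≈ 1.8000)
l(F, O) = 4*F**2 (l(F, O) = F**2*4 = 4*F**2)
f(z, w) = -4*w**2
b(S) = S**3/3 (b(S) = (S*S**2)/3 = S**3/3)
b(f(9, P))/H = ((-4*(9/5)**2)**3/3)/(-22635) = ((-4*81/25)**3/3)*(-1/22635) = ((-324/25)**3/3)*(-1/22635) = ((1/3)*(-34012224/15625))*(-1/22635) = -11337408/15625*(-1/22635) = 1259712/39296875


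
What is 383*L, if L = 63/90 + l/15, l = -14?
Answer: -2681/30 ≈ -89.367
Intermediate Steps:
L = -7/30 (L = 63/90 - 14/15 = 63*(1/90) - 14*1/15 = 7/10 - 14/15 = -7/30 ≈ -0.23333)
383*L = 383*(-7/30) = -2681/30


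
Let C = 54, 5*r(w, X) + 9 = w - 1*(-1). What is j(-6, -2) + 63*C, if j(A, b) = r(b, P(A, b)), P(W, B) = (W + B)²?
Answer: 3400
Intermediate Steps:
P(W, B) = (B + W)²
r(w, X) = -8/5 + w/5 (r(w, X) = -9/5 + (w - 1*(-1))/5 = -9/5 + (w + 1)/5 = -9/5 + (1 + w)/5 = -9/5 + (⅕ + w/5) = -8/5 + w/5)
j(A, b) = -8/5 + b/5
j(-6, -2) + 63*C = (-8/5 + (⅕)*(-2)) + 63*54 = (-8/5 - ⅖) + 3402 = -2 + 3402 = 3400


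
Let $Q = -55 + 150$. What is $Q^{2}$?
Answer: $9025$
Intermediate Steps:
$Q = 95$
$Q^{2} = 95^{2} = 9025$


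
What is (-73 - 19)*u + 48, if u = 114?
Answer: -10440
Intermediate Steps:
(-73 - 19)*u + 48 = (-73 - 19)*114 + 48 = -92*114 + 48 = -10488 + 48 = -10440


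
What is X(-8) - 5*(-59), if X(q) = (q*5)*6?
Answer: 55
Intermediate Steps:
X(q) = 30*q (X(q) = (5*q)*6 = 30*q)
X(-8) - 5*(-59) = 30*(-8) - 5*(-59) = -240 + 295 = 55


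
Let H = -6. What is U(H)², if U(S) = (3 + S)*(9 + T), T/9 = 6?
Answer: 35721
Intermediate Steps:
T = 54 (T = 9*6 = 54)
U(S) = 189 + 63*S (U(S) = (3 + S)*(9 + 54) = (3 + S)*63 = 189 + 63*S)
U(H)² = (189 + 63*(-6))² = (189 - 378)² = (-189)² = 35721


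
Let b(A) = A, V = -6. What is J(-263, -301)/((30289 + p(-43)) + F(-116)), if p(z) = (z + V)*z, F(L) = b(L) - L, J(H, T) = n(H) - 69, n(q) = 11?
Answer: -29/16198 ≈ -0.0017903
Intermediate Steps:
J(H, T) = -58 (J(H, T) = 11 - 69 = -58)
F(L) = 0 (F(L) = L - L = 0)
p(z) = z*(-6 + z) (p(z) = (z - 6)*z = (-6 + z)*z = z*(-6 + z))
J(-263, -301)/((30289 + p(-43)) + F(-116)) = -58/((30289 - 43*(-6 - 43)) + 0) = -58/((30289 - 43*(-49)) + 0) = -58/((30289 + 2107) + 0) = -58/(32396 + 0) = -58/32396 = -58*1/32396 = -29/16198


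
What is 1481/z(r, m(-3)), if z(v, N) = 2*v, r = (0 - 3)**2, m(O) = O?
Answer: 1481/18 ≈ 82.278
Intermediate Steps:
r = 9 (r = (-3)**2 = 9)
1481/z(r, m(-3)) = 1481/((2*9)) = 1481/18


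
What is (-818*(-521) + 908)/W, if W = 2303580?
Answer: 71181/383930 ≈ 0.18540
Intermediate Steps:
(-818*(-521) + 908)/W = (-818*(-521) + 908)/2303580 = (426178 + 908)*(1/2303580) = 427086*(1/2303580) = 71181/383930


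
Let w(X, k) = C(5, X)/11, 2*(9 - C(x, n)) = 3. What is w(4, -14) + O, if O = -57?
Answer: -1239/22 ≈ -56.318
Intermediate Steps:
C(x, n) = 15/2 (C(x, n) = 9 - ½*3 = 9 - 3/2 = 15/2)
w(X, k) = 15/22 (w(X, k) = (15/2)/11 = (15/2)*(1/11) = 15/22)
w(4, -14) + O = 15/22 - 57 = -1239/22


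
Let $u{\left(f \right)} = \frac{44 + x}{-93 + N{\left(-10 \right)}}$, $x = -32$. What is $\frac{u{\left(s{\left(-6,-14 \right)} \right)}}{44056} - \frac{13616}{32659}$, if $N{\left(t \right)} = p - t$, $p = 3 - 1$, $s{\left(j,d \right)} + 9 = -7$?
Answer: $- \frac{4049131507}{9712068102} \approx -0.41692$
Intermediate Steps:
$s{\left(j,d \right)} = -16$ ($s{\left(j,d \right)} = -9 - 7 = -16$)
$p = 2$
$N{\left(t \right)} = 2 - t$
$u{\left(f \right)} = - \frac{4}{27}$ ($u{\left(f \right)} = \frac{44 - 32}{-93 + \left(2 - -10\right)} = \frac{12}{-93 + \left(2 + 10\right)} = \frac{12}{-93 + 12} = \frac{12}{-81} = 12 \left(- \frac{1}{81}\right) = - \frac{4}{27}$)
$\frac{u{\left(s{\left(-6,-14 \right)} \right)}}{44056} - \frac{13616}{32659} = - \frac{4}{27 \cdot 44056} - \frac{13616}{32659} = \left(- \frac{4}{27}\right) \frac{1}{44056} - \frac{13616}{32659} = - \frac{1}{297378} - \frac{13616}{32659} = - \frac{4049131507}{9712068102}$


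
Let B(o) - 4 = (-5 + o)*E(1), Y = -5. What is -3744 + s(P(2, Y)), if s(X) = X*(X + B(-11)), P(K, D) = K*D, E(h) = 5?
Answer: -2884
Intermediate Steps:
P(K, D) = D*K
B(o) = -21 + 5*o (B(o) = 4 + (-5 + o)*5 = 4 + (-25 + 5*o) = -21 + 5*o)
s(X) = X*(-76 + X) (s(X) = X*(X + (-21 + 5*(-11))) = X*(X + (-21 - 55)) = X*(X - 76) = X*(-76 + X))
-3744 + s(P(2, Y)) = -3744 + (-5*2)*(-76 - 5*2) = -3744 - 10*(-76 - 10) = -3744 - 10*(-86) = -3744 + 860 = -2884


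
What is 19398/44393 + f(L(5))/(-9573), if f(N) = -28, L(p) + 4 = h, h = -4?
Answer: 186940058/424974189 ≈ 0.43989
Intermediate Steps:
L(p) = -8 (L(p) = -4 - 4 = -8)
19398/44393 + f(L(5))/(-9573) = 19398/44393 - 28/(-9573) = 19398*(1/44393) - 28*(-1/9573) = 19398/44393 + 28/9573 = 186940058/424974189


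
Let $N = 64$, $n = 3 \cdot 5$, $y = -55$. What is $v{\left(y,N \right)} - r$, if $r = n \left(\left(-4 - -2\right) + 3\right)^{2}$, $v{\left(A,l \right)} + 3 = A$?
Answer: $-73$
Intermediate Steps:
$n = 15$
$v{\left(A,l \right)} = -3 + A$
$r = 15$ ($r = 15 \left(\left(-4 - -2\right) + 3\right)^{2} = 15 \left(\left(-4 + 2\right) + 3\right)^{2} = 15 \left(-2 + 3\right)^{2} = 15 \cdot 1^{2} = 15 \cdot 1 = 15$)
$v{\left(y,N \right)} - r = \left(-3 - 55\right) - 15 = -58 - 15 = -73$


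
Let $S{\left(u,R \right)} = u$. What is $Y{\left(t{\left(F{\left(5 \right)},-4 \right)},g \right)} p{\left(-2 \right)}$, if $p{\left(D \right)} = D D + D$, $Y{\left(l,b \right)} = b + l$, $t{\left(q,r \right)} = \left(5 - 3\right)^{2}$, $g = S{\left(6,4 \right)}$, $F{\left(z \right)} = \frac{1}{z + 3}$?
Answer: $20$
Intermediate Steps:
$F{\left(z \right)} = \frac{1}{3 + z}$
$g = 6$
$t{\left(q,r \right)} = 4$ ($t{\left(q,r \right)} = 2^{2} = 4$)
$p{\left(D \right)} = D + D^{2}$ ($p{\left(D \right)} = D^{2} + D = D + D^{2}$)
$Y{\left(t{\left(F{\left(5 \right)},-4 \right)},g \right)} p{\left(-2 \right)} = \left(6 + 4\right) \left(- 2 \left(1 - 2\right)\right) = 10 \left(\left(-2\right) \left(-1\right)\right) = 10 \cdot 2 = 20$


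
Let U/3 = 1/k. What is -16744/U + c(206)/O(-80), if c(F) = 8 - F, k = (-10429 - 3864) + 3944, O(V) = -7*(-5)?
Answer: 6064927366/105 ≈ 5.7761e+7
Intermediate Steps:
O(V) = 35
k = -10349 (k = -14293 + 3944 = -10349)
U = -3/10349 (U = 3/(-10349) = 3*(-1/10349) = -3/10349 ≈ -0.00028988)
-16744/U + c(206)/O(-80) = -16744/(-3/10349) + (8 - 1*206)/35 = -16744*(-10349/3) + (8 - 206)*(1/35) = 173283656/3 - 198*1/35 = 173283656/3 - 198/35 = 6064927366/105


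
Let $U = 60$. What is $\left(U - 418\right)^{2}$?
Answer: $128164$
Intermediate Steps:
$\left(U - 418\right)^{2} = \left(60 - 418\right)^{2} = \left(-358\right)^{2} = 128164$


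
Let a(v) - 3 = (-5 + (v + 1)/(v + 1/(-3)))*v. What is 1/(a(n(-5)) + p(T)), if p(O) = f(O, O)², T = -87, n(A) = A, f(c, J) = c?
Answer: 4/30373 ≈ 0.00013170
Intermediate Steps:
p(O) = O²
a(v) = 3 + v*(-5 + (1 + v)/(-⅓ + v)) (a(v) = 3 + (-5 + (v + 1)/(v + 1/(-3)))*v = 3 + (-5 + (1 + v)/(v - ⅓))*v = 3 + (-5 + (1 + v)/(-⅓ + v))*v = 3 + v*(-5 + (1 + v)/(-⅓ + v)))
1/(a(n(-5)) + p(T)) = 1/((-3 - 12*(-5)² + 17*(-5))/(-1 + 3*(-5)) + (-87)²) = 1/((-3 - 12*25 - 85)/(-1 - 15) + 7569) = 1/((-3 - 300 - 85)/(-16) + 7569) = 1/(-1/16*(-388) + 7569) = 1/(97/4 + 7569) = 1/(30373/4) = 4/30373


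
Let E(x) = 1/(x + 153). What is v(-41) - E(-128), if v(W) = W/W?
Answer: 24/25 ≈ 0.96000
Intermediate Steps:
E(x) = 1/(153 + x)
v(W) = 1
v(-41) - E(-128) = 1 - 1/(153 - 128) = 1 - 1/25 = 24/25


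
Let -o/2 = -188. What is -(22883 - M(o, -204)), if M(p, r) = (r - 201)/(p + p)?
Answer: -17208421/752 ≈ -22884.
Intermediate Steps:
o = 376 (o = -2*(-188) = 376)
M(p, r) = (-201 + r)/(2*p) (M(p, r) = (-201 + r)/((2*p)) = (-201 + r)*(1/(2*p)) = (-201 + r)/(2*p))
-(22883 - M(o, -204)) = -(22883 - (-201 - 204)/(2*376)) = -(22883 - (-405)/(2*376)) = -(22883 - 1*(-405/752)) = -(22883 + 405/752) = -1*17208421/752 = -17208421/752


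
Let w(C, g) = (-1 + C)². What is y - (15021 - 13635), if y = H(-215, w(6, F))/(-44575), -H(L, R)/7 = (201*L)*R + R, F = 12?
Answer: -2773736/1783 ≈ -1555.7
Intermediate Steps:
H(L, R) = -7*R - 1407*L*R (H(L, R) = -7*((201*L)*R + R) = -7*(201*L*R + R) = -7*(R + 201*L*R) = -7*R - 1407*L*R)
y = -302498/1783 (y = -7*(-1 + 6)²*(1 + 201*(-215))/(-44575) = -7*5²*(1 - 43215)*(-1/44575) = -7*25*(-43214)*(-1/44575) = 7562450*(-1/44575) = -302498/1783 ≈ -169.66)
y - (15021 - 13635) = -302498/1783 - (15021 - 13635) = -302498/1783 - 1*1386 = -302498/1783 - 1386 = -2773736/1783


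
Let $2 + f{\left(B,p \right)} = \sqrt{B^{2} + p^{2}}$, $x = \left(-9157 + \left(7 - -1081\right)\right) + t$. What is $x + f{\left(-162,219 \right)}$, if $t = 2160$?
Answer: $-5911 + 3 \sqrt{8245} \approx -5638.6$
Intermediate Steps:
$x = -5909$ ($x = \left(-9157 + \left(7 - -1081\right)\right) + 2160 = \left(-9157 + \left(7 + 1081\right)\right) + 2160 = \left(-9157 + 1088\right) + 2160 = -8069 + 2160 = -5909$)
$f{\left(B,p \right)} = -2 + \sqrt{B^{2} + p^{2}}$
$x + f{\left(-162,219 \right)} = -5909 - \left(2 - \sqrt{\left(-162\right)^{2} + 219^{2}}\right) = -5909 - \left(2 - \sqrt{26244 + 47961}\right) = -5909 - \left(2 - \sqrt{74205}\right) = -5909 - \left(2 - 3 \sqrt{8245}\right) = -5911 + 3 \sqrt{8245}$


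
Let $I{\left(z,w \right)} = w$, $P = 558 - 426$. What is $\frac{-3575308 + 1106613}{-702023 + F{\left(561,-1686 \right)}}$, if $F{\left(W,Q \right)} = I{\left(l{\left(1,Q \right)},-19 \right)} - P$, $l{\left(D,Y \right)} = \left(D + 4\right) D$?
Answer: $\frac{2468695}{702174} \approx 3.5158$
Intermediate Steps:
$P = 132$
$l{\left(D,Y \right)} = D \left(4 + D\right)$ ($l{\left(D,Y \right)} = \left(4 + D\right) D = D \left(4 + D\right)$)
$F{\left(W,Q \right)} = -151$ ($F{\left(W,Q \right)} = -19 - 132 = -151$)
$\frac{-3575308 + 1106613}{-702023 + F{\left(561,-1686 \right)}} = \frac{-3575308 + 1106613}{-702023 - 151} = - \frac{2468695}{-702174} = \left(-2468695\right) \left(- \frac{1}{702174}\right) = \frac{2468695}{702174}$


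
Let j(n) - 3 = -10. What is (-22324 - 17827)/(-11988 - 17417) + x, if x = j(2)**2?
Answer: 1480996/29405 ≈ 50.365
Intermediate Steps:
j(n) = -7 (j(n) = 3 - 10 = -7)
x = 49 (x = (-7)**2 = 49)
(-22324 - 17827)/(-11988 - 17417) + x = (-22324 - 17827)/(-11988 - 17417) + 49 = -40151/(-29405) + 49 = -40151*(-1/29405) + 49 = 40151/29405 + 49 = 1480996/29405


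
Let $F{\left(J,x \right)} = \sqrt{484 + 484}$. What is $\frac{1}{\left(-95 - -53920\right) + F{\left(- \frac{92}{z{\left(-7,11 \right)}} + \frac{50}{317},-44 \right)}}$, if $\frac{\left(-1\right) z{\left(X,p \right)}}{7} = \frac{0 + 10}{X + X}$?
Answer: $\frac{53825}{2897129657} - \frac{22 \sqrt{2}}{2897129657} \approx 1.8568 \cdot 10^{-5}$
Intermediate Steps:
$z{\left(X,p \right)} = - \frac{35}{X}$ ($z{\left(X,p \right)} = - 7 \frac{0 + 10}{X + X} = - 7 \frac{10}{2 X} = - 7 \cdot 10 \frac{1}{2 X} = - 7 \frac{5}{X} = - \frac{35}{X}$)
$F{\left(J,x \right)} = 22 \sqrt{2}$ ($F{\left(J,x \right)} = \sqrt{968} = 22 \sqrt{2}$)
$\frac{1}{\left(-95 - -53920\right) + F{\left(- \frac{92}{z{\left(-7,11 \right)}} + \frac{50}{317},-44 \right)}} = \frac{1}{\left(-95 - -53920\right) + 22 \sqrt{2}} = \frac{1}{\left(-95 + 53920\right) + 22 \sqrt{2}} = \frac{1}{53825 + 22 \sqrt{2}}$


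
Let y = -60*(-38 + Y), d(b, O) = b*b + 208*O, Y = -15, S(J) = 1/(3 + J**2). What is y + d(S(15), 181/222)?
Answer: 6442619749/1923408 ≈ 3349.6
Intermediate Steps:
d(b, O) = b**2 + 208*O
y = 3180 (y = -60*(-38 - 15) = -60*(-53) = 3180)
y + d(S(15), 181/222) = 3180 + ((1/(3 + 15**2))**2 + 208*(181/222)) = 3180 + ((1/(3 + 225))**2 + 208*(181*(1/222))) = 3180 + ((1/228)**2 + 208*(181/222)) = 3180 + ((1/228)**2 + 18824/111) = 3180 + (1/51984 + 18824/111) = 3180 + 326182309/1923408 = 6442619749/1923408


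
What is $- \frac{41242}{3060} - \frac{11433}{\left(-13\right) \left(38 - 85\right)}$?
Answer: $- \frac{1770113}{54990} \approx -32.19$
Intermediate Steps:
$- \frac{41242}{3060} - \frac{11433}{\left(-13\right) \left(38 - 85\right)} = \left(-41242\right) \frac{1}{3060} - \frac{11433}{\left(-13\right) \left(-47\right)} = - \frac{1213}{90} - \frac{11433}{611} = - \frac{1770113}{54990}$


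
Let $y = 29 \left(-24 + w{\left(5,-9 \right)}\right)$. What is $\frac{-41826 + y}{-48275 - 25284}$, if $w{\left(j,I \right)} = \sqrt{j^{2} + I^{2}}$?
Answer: $\frac{42522}{73559} - \frac{29 \sqrt{106}}{73559} \approx 0.57401$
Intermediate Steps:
$w{\left(j,I \right)} = \sqrt{I^{2} + j^{2}}$
$y = -696 + 29 \sqrt{106}$ ($y = 29 \left(-24 + \sqrt{\left(-9\right)^{2} + 5^{2}}\right) = 29 \left(-24 + \sqrt{81 + 25}\right) = 29 \left(-24 + \sqrt{106}\right) = -696 + 29 \sqrt{106} \approx -397.43$)
$\frac{-41826 + y}{-48275 - 25284} = \frac{-41826 - \left(696 - 29 \sqrt{106}\right)}{-48275 - 25284} = \frac{-42522 + 29 \sqrt{106}}{-73559} = \left(-42522 + 29 \sqrt{106}\right) \left(- \frac{1}{73559}\right) = \frac{42522}{73559} - \frac{29 \sqrt{106}}{73559}$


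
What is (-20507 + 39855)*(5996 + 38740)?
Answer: 865552128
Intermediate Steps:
(-20507 + 39855)*(5996 + 38740) = 19348*44736 = 865552128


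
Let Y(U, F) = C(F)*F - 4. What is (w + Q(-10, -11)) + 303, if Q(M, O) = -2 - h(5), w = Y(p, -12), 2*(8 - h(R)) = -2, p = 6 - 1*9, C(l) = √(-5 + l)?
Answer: 288 - 12*I*√17 ≈ 288.0 - 49.477*I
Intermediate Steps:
p = -3 (p = 6 - 9 = -3)
Y(U, F) = -4 + F*√(-5 + F) (Y(U, F) = √(-5 + F)*F - 4 = F*√(-5 + F) - 4 = -4 + F*√(-5 + F))
h(R) = 9 (h(R) = 8 - ½*(-2) = 8 + 1 = 9)
w = -4 - 12*I*√17 (w = -4 - 12*√(-5 - 12) = -4 - 12*I*√17 ≈ -4.0 - 49.477*I)
Q(M, O) = -11 (Q(M, O) = -2 - 1*9 = -2 - 9 = -11)
(w + Q(-10, -11)) + 303 = ((-4 - 12*I*√17) - 11) + 303 = (-15 - 12*I*√17) + 303 = 288 - 12*I*√17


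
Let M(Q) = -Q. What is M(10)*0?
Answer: 0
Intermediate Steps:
M(10)*0 = -1*10*0 = -10*0 = 0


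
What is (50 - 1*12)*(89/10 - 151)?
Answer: -26999/5 ≈ -5399.8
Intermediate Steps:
(50 - 1*12)*(89/10 - 151) = (50 - 12)*(89*(1/10) - 151) = 38*(89/10 - 151) = 38*(-1421/10) = -26999/5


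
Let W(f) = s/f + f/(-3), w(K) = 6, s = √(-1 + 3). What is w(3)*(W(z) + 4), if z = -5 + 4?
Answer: 26 - 6*√2 ≈ 17.515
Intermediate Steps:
s = √2 ≈ 1.4142
z = -1
W(f) = -f/3 + √2/f (W(f) = √2/f + f/(-3) = √2/f + f*(-⅓) = √2/f - f/3 = -f/3 + √2/f)
w(3)*(W(z) + 4) = 6*((-⅓*(-1) + √2/(-1)) + 4) = 6*((⅓ + √2*(-1)) + 4) = 6*((⅓ - √2) + 4) = 6*(13/3 - √2) = 26 - 6*√2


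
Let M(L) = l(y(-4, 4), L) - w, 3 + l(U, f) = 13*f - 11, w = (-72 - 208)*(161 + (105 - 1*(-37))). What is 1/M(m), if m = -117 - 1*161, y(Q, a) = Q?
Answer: 1/81212 ≈ 1.2313e-5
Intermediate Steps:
w = -84840 (w = -280*(161 + (105 + 37)) = -280*(161 + 142) = -280*303 = -84840)
l(U, f) = -14 + 13*f (l(U, f) = -3 + (13*f - 11) = -3 + (-11 + 13*f) = -14 + 13*f)
m = -278 (m = -117 - 161 = -278)
M(L) = 84826 + 13*L (M(L) = (-14 + 13*L) - 1*(-84840) = (-14 + 13*L) + 84840 = 84826 + 13*L)
1/M(m) = 1/(84826 + 13*(-278)) = 1/(84826 - 3614) = 1/81212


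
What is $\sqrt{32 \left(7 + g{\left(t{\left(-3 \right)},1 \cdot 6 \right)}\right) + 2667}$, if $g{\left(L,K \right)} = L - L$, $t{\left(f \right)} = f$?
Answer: $7 \sqrt{59} \approx 53.768$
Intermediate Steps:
$g{\left(L,K \right)} = 0$
$\sqrt{32 \left(7 + g{\left(t{\left(-3 \right)},1 \cdot 6 \right)}\right) + 2667} = \sqrt{32 \left(7 + 0\right) + 2667} = \sqrt{32 \cdot 7 + 2667} = \sqrt{224 + 2667} = \sqrt{2891} = 7 \sqrt{59}$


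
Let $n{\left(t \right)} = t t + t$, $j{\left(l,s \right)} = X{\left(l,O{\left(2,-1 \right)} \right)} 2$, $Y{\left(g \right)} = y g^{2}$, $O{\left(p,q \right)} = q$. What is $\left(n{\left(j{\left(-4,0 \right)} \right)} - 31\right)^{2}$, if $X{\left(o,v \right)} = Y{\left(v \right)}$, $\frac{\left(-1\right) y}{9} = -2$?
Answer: $1692601$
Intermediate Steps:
$y = 18$ ($y = \left(-9\right) \left(-2\right) = 18$)
$Y{\left(g \right)} = 18 g^{2}$
$X{\left(o,v \right)} = 18 v^{2}$
$j{\left(l,s \right)} = 36$ ($j{\left(l,s \right)} = 18 \left(-1\right)^{2} \cdot 2 = 18 \cdot 1 \cdot 2 = 18 \cdot 2 = 36$)
$n{\left(t \right)} = t + t^{2}$ ($n{\left(t \right)} = t^{2} + t = t + t^{2}$)
$\left(n{\left(j{\left(-4,0 \right)} \right)} - 31\right)^{2} = \left(36 \left(1 + 36\right) - 31\right)^{2} = \left(36 \cdot 37 - 31\right)^{2} = \left(1332 - 31\right)^{2} = 1301^{2} = 1692601$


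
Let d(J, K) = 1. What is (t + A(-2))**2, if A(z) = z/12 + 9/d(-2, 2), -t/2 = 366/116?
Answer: 192721/30276 ≈ 6.3655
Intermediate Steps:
t = -183/29 (t = -732/116 = -2*183/58 = -183/29 ≈ -6.3103)
A(z) = 9 + z/12 (A(z) = z/12 + 9/1 = z*(1/12) + 9*1 = z/12 + 9 = 9 + z/12)
(t + A(-2))**2 = (-183/29 + (9 + (1/12)*(-2)))**2 = (-183/29 + (9 - 1/6))**2 = (-183/29 + 53/6)**2 = (439/174)**2 = 192721/30276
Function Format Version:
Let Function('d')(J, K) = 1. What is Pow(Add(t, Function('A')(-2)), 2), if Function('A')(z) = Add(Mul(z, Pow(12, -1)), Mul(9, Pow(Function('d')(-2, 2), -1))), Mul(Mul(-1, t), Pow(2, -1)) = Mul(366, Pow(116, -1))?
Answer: Rational(192721, 30276) ≈ 6.3655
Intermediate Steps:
t = Rational(-183, 29) (t = Mul(-2, Mul(366, Pow(116, -1))) = Mul(-2, Mul(366, Rational(1, 116))) = Mul(-2, Rational(183, 58)) = Rational(-183, 29) ≈ -6.3103)
Function('A')(z) = Add(9, Mul(Rational(1, 12), z)) (Function('A')(z) = Add(Mul(z, Pow(12, -1)), Mul(9, Pow(1, -1))) = Add(Mul(z, Rational(1, 12)), Mul(9, 1)) = Add(Mul(Rational(1, 12), z), 9) = Add(9, Mul(Rational(1, 12), z)))
Pow(Add(t, Function('A')(-2)), 2) = Pow(Add(Rational(-183, 29), Add(9, Mul(Rational(1, 12), -2))), 2) = Pow(Add(Rational(-183, 29), Add(9, Rational(-1, 6))), 2) = Pow(Add(Rational(-183, 29), Rational(53, 6)), 2) = Pow(Rational(439, 174), 2) = Rational(192721, 30276)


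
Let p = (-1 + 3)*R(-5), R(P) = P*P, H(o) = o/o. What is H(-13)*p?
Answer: 50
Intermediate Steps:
H(o) = 1
R(P) = P**2
p = 50 (p = (-1 + 3)*(-5)**2 = 2*25 = 50)
H(-13)*p = 1*50 = 50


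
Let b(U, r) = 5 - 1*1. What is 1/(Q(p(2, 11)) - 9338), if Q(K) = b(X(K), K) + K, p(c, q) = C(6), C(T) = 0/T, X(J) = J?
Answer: -1/9334 ≈ -0.00010714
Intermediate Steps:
b(U, r) = 4 (b(U, r) = 5 - 1 = 4)
C(T) = 0
p(c, q) = 0
Q(K) = 4 + K
1/(Q(p(2, 11)) - 9338) = 1/((4 + 0) - 9338) = 1/(4 - 9338) = 1/(-9334) = -1/9334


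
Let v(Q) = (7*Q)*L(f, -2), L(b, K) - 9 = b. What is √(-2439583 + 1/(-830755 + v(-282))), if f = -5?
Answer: I*√14180539905883154/76241 ≈ 1561.9*I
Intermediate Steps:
L(b, K) = 9 + b
v(Q) = 28*Q (v(Q) = (7*Q)*(9 - 5) = (7*Q)*4 = 28*Q)
√(-2439583 + 1/(-830755 + v(-282))) = √(-2439583 + 1/(-830755 + 28*(-282))) = √(-2439583 + 1/(-830755 - 7896)) = √(-2439583 + 1/(-838651)) = √(-2439583 - 1/838651) = √(-2045958722534/838651) = I*√14180539905883154/76241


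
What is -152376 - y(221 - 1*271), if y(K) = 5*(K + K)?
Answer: -151876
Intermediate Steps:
y(K) = 10*K (y(K) = 5*(2*K) = 10*K)
-152376 - y(221 - 1*271) = -152376 - 10*(221 - 1*271) = -152376 - 10*(221 - 271) = -152376 - 10*(-50) = -152376 - 1*(-500) = -152376 + 500 = -151876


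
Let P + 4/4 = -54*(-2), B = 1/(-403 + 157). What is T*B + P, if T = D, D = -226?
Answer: 13274/123 ≈ 107.92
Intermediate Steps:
B = -1/246 (B = 1/(-246) = -1/246 ≈ -0.0040650)
T = -226
P = 107 (P = -1 - 54*(-2) = -1 + 108 = 107)
T*B + P = -226*(-1/246) + 107 = 113/123 + 107 = 13274/123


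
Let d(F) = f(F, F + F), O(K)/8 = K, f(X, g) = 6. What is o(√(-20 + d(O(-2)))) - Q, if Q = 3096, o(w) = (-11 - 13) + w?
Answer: -3120 + I*√14 ≈ -3120.0 + 3.7417*I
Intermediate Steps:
O(K) = 8*K
d(F) = 6
o(w) = -24 + w
o(√(-20 + d(O(-2)))) - Q = (-24 + √(-20 + 6)) - 1*3096 = (-24 + √(-14)) - 3096 = (-24 + I*√14) - 3096 = -3120 + I*√14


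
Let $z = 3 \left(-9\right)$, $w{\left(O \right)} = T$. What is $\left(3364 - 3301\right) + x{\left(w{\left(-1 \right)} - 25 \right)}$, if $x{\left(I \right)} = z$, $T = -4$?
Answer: $36$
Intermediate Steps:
$w{\left(O \right)} = -4$
$z = -27$
$x{\left(I \right)} = -27$
$\left(3364 - 3301\right) + x{\left(w{\left(-1 \right)} - 25 \right)} = \left(3364 - 3301\right) - 27 = 63 - 27 = 36$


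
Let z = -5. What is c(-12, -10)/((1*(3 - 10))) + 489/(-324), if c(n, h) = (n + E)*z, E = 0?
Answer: -7621/756 ≈ -10.081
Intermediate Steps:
c(n, h) = -5*n (c(n, h) = (n + 0)*(-5) = n*(-5) = -5*n)
c(-12, -10)/((1*(3 - 10))) + 489/(-324) = (-5*(-12))/((1*(3 - 10))) + 489/(-324) = 60/((1*(-7))) + 489*(-1/324) = 60/(-7) - 163/108 = 60*(-1/7) - 163/108 = -60/7 - 163/108 = -7621/756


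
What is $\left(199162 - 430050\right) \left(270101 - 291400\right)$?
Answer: $4917683512$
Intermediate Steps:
$\left(199162 - 430050\right) \left(270101 - 291400\right) = \left(-230888\right) \left(-21299\right) = 4917683512$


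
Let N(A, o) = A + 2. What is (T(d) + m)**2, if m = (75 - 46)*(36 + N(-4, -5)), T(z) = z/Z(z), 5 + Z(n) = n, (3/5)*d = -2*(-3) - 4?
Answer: 968256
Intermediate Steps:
d = 10/3 (d = 5*(-2*(-3) - 4)/3 = 5*(6 - 4)/3 = (5/3)*2 = 10/3 ≈ 3.3333)
N(A, o) = 2 + A
Z(n) = -5 + n
T(z) = z/(-5 + z)
m = 986 (m = (75 - 46)*(36 + (2 - 4)) = 29*(36 - 2) = 29*34 = 986)
(T(d) + m)**2 = (10/(3*(-5 + 10/3)) + 986)**2 = (10/(3*(-5/3)) + 986)**2 = ((10/3)*(-3/5) + 986)**2 = (-2 + 986)**2 = 984**2 = 968256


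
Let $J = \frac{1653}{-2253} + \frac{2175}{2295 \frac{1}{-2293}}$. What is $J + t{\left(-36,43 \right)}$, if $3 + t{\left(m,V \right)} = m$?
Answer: $- \frac{254261755}{114903} \approx -2212.8$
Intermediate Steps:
$t{\left(m,V \right)} = -3 + m$
$J = - \frac{249780538}{114903}$ ($J = 1653 \left(- \frac{1}{2253}\right) + \frac{2175}{2295 \left(- \frac{1}{2293}\right)} = - \frac{551}{751} + \frac{2175}{- \frac{2295}{2293}} = - \frac{551}{751} + 2175 \left(- \frac{2293}{2295}\right) = - \frac{551}{751} - \frac{332485}{153} = - \frac{249780538}{114903} \approx -2173.8$)
$J + t{\left(-36,43 \right)} = - \frac{249780538}{114903} - 39 = - \frac{254261755}{114903}$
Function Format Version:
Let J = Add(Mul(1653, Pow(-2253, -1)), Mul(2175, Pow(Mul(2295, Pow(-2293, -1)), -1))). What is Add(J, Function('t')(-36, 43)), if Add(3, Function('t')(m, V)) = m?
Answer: Rational(-254261755, 114903) ≈ -2212.8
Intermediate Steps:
Function('t')(m, V) = Add(-3, m)
J = Rational(-249780538, 114903) (J = Add(Mul(1653, Rational(-1, 2253)), Mul(2175, Pow(Mul(2295, Rational(-1, 2293)), -1))) = Add(Rational(-551, 751), Mul(2175, Pow(Rational(-2295, 2293), -1))) = Add(Rational(-551, 751), Mul(2175, Rational(-2293, 2295))) = Add(Rational(-551, 751), Rational(-332485, 153)) = Rational(-249780538, 114903) ≈ -2173.8)
Add(J, Function('t')(-36, 43)) = Add(Rational(-249780538, 114903), Add(-3, -36)) = Add(Rational(-249780538, 114903), -39) = Rational(-254261755, 114903)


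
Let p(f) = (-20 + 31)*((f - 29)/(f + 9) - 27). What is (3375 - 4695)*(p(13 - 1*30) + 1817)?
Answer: -2089890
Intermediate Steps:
p(f) = -297 + 11*(-29 + f)/(9 + f) (p(f) = 11*((-29 + f)/(9 + f) - 27) = 11*(-27 + (-29 + f)/(9 + f)) = -297 + 11*(-29 + f)/(9 + f))
(3375 - 4695)*(p(13 - 1*30) + 1817) = (3375 - 4695)*(22*(-136 - 13*(13 - 1*30))/(9 + (13 - 1*30)) + 1817) = -1320*(22*(-136 - 13*(13 - 30))/(9 + (13 - 30)) + 1817) = -1320*(22*(-136 - 13*(-17))/(9 - 17) + 1817) = -1320*(22*(-136 + 221)/(-8) + 1817) = -1320*(22*(-⅛)*85 + 1817) = -1320*(-935/4 + 1817) = -1320*6333/4 = -2089890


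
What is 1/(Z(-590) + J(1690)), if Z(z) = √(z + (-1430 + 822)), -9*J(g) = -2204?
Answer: 9918/2477327 - 81*I*√1198/4954654 ≈ 0.0040035 - 0.00056585*I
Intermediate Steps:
J(g) = 2204/9 (J(g) = -⅑*(-2204) = 2204/9)
Z(z) = √(-608 + z) (Z(z) = √(z - 608) = √(-608 + z))
1/(Z(-590) + J(1690)) = 1/(√(-608 - 590) + 2204/9) = 1/(√(-1198) + 2204/9) = 1/(I*√1198 + 2204/9) = 1/(2204/9 + I*√1198)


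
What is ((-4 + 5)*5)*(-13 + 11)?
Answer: -10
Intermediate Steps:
((-4 + 5)*5)*(-13 + 11) = (1*5)*(-2) = 5*(-2) = -10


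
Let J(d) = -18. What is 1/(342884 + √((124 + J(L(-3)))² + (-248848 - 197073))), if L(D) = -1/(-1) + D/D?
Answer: 342884/117569872141 - I*√434685/117569872141 ≈ 2.9164e-6 - 5.6078e-9*I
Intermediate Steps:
L(D) = 2 (L(D) = -1*(-1) + 1 = 1 + 1 = 2)
1/(342884 + √((124 + J(L(-3)))² + (-248848 - 197073))) = 1/(342884 + √((124 - 18)² + (-248848 - 197073))) = 1/(342884 + √(106² - 445921)) = 1/(342884 + √(11236 - 445921)) = 1/(342884 + √(-434685)) = 1/(342884 + I*√434685)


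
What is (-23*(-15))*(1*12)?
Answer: 4140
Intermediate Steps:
(-23*(-15))*(1*12) = 345*12 = 4140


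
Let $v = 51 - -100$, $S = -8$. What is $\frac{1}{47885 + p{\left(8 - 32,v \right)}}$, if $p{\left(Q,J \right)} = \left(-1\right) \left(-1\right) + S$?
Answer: $\frac{1}{47878} \approx 2.0886 \cdot 10^{-5}$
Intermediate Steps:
$v = 151$ ($v = 51 + 100 = 151$)
$p{\left(Q,J \right)} = -7$ ($p{\left(Q,J \right)} = \left(-1\right) \left(-1\right) - 8 = 1 - 8 = -7$)
$\frac{1}{47885 + p{\left(8 - 32,v \right)}} = \frac{1}{47885 - 7} = \frac{1}{47878}$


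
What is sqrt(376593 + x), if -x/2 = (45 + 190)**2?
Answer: sqrt(266143) ≈ 515.89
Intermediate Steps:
x = -110450 (x = -2*(45 + 190)**2 = -2*235**2 = -2*55225 = -110450)
sqrt(376593 + x) = sqrt(376593 - 110450) = sqrt(266143)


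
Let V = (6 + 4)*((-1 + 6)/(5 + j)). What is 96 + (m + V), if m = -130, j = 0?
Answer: -24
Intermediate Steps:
V = 10 (V = (6 + 4)*((-1 + 6)/(5 + 0)) = 10*(5/5) = 10*(5*(1/5)) = 10*1 = 10)
96 + (m + V) = 96 + (-130 + 10) = 96 - 120 = -24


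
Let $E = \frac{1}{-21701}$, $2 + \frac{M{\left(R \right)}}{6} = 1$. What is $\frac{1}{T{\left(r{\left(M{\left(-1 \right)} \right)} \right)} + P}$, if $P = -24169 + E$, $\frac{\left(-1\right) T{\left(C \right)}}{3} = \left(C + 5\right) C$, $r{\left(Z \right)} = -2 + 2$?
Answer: $- \frac{21701}{524491470} \approx -4.1375 \cdot 10^{-5}$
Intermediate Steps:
$M{\left(R \right)} = -6$ ($M{\left(R \right)} = -12 + 6 \cdot 1 = -12 + 6 = -6$)
$E = - \frac{1}{21701} \approx -4.6081 \cdot 10^{-5}$
$r{\left(Z \right)} = 0$
$T{\left(C \right)} = - 3 C \left(5 + C\right)$ ($T{\left(C \right)} = - 3 \left(C + 5\right) C = - 3 \left(5 + C\right) C = - 3 C \left(5 + C\right)$)
$P = - \frac{524491470}{21701}$ ($P = -24169 - \frac{1}{21701} = - \frac{524491470}{21701} \approx -24169.0$)
$\frac{1}{T{\left(r{\left(M{\left(-1 \right)} \right)} \right)} + P} = \frac{1}{\left(-3\right) 0 \left(5 + 0\right) - \frac{524491470}{21701}} = \frac{1}{\left(-3\right) 0 \cdot 5 - \frac{524491470}{21701}} = \frac{1}{0 - \frac{524491470}{21701}} = \frac{1}{- \frac{524491470}{21701}} = - \frac{21701}{524491470}$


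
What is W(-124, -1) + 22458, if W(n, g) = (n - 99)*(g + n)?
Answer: 50333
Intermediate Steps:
W(n, g) = (-99 + n)*(g + n)
W(-124, -1) + 22458 = ((-124)² - 99*(-1) - 99*(-124) - 1*(-124)) + 22458 = (15376 + 99 + 12276 + 124) + 22458 = 27875 + 22458 = 50333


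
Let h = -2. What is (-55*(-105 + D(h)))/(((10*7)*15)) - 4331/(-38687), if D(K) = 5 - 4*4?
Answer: 25137061/4062135 ≈ 6.1881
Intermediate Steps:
D(K) = -11 (D(K) = 5 - 16 = -11)
(-55*(-105 + D(h)))/(((10*7)*15)) - 4331/(-38687) = (-55*(-105 - 11))/(((10*7)*15)) - 4331/(-38687) = (-55*(-116))/((70*15)) - 4331*(-1/38687) = 6380/1050 + 4331/38687 = 6380*(1/1050) + 4331/38687 = 638/105 + 4331/38687 = 25137061/4062135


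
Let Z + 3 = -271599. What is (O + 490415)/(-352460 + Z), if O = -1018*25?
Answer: -464965/624062 ≈ -0.74506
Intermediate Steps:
Z = -271602 (Z = -3 - 271599 = -271602)
O = -25450
(O + 490415)/(-352460 + Z) = (-25450 + 490415)/(-352460 - 271602) = 464965/(-624062) = 464965*(-1/624062) = -464965/624062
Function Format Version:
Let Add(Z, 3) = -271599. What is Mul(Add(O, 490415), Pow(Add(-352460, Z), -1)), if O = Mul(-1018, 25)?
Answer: Rational(-464965, 624062) ≈ -0.74506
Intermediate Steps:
Z = -271602 (Z = Add(-3, -271599) = -271602)
O = -25450
Mul(Add(O, 490415), Pow(Add(-352460, Z), -1)) = Mul(Add(-25450, 490415), Pow(Add(-352460, -271602), -1)) = Mul(464965, Pow(-624062, -1)) = Mul(464965, Rational(-1, 624062)) = Rational(-464965, 624062)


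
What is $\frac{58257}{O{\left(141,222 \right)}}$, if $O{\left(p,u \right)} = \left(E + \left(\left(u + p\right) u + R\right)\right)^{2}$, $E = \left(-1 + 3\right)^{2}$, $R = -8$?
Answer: $\frac{58257}{6493458724} \approx 8.9716 \cdot 10^{-6}$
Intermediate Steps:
$E = 4$ ($E = 2^{2} = 4$)
$O{\left(p,u \right)} = \left(-4 + u \left(p + u\right)\right)^{2}$ ($O{\left(p,u \right)} = \left(4 + \left(\left(u + p\right) u - 8\right)\right)^{2} = \left(4 + \left(\left(p + u\right) u - 8\right)\right)^{2} = \left(4 + \left(u \left(p + u\right) - 8\right)\right)^{2} = \left(4 + \left(-8 + u \left(p + u\right)\right)\right)^{2} = \left(-4 + u \left(p + u\right)\right)^{2}$)
$\frac{58257}{O{\left(141,222 \right)}} = \frac{58257}{\left(-4 + 222^{2} + 141 \cdot 222\right)^{2}} = \frac{58257}{\left(-4 + 49284 + 31302\right)^{2}} = \frac{58257}{80582^{2}} = \frac{58257}{6493458724}$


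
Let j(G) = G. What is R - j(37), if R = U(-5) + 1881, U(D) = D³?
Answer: 1719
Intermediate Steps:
R = 1756 (R = (-5)³ + 1881 = -125 + 1881 = 1756)
R - j(37) = 1756 - 1*37 = 1756 - 37 = 1719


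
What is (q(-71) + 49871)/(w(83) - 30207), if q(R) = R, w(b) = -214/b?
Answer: -826680/501479 ≈ -1.6485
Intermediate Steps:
(q(-71) + 49871)/(w(83) - 30207) = (-71 + 49871)/(-214/83 - 30207) = 49800/(-214*1/83 - 30207) = 49800/(-214/83 - 30207) = 49800/(-2507395/83) = 49800*(-83/2507395) = -826680/501479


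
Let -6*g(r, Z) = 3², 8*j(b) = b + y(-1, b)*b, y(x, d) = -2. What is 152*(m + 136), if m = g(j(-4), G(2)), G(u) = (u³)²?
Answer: 20444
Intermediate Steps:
j(b) = -b/8 (j(b) = (b - 2*b)/8 = (-b)/8 = -b/8)
G(u) = u⁶
g(r, Z) = -3/2 (g(r, Z) = -⅙*3² = -⅙*9 = -3/2)
m = -3/2 ≈ -1.5000
152*(m + 136) = 152*(-3/2 + 136) = 152*(269/2) = 20444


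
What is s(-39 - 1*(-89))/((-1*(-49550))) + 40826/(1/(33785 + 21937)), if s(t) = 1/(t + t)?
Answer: 11272161073260001/4955000 ≈ 2.2749e+9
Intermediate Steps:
s(t) = 1/(2*t)
s(-39 - 1*(-89))/((-1*(-49550))) + 40826/(1/(33785 + 21937)) = (1/(2*(-39 - 1*(-89))))/((-1*(-49550))) + 40826/(1/(33785 + 21937)) = (1/(2*(-39 + 89)))/49550 + 40826/(1/55722) = ((½)/50)*(1/49550) + 40826/(1/55722) = ((½)*(1/50))*(1/49550) + 40826*55722 = (1/100)*(1/49550) + 2274906372 = 1/4955000 + 2274906372 = 11272161073260001/4955000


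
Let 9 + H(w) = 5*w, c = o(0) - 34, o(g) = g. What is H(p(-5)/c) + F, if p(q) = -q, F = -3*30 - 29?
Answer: -4377/34 ≈ -128.74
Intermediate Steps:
F = -119 (F = -90 - 29 = -119)
c = -34 (c = 0 - 34 = -34)
H(w) = -9 + 5*w
H(p(-5)/c) + F = (-9 + 5*(-1*(-5)/(-34))) - 119 = (-9 + 5*(5*(-1/34))) - 119 = (-9 + 5*(-5/34)) - 119 = (-9 - 25/34) - 119 = -331/34 - 119 = -4377/34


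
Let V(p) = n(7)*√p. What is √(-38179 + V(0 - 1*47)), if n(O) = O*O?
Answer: √(-38179 + 49*I*√47) ≈ 0.8596 + 195.4*I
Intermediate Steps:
n(O) = O²
V(p) = 49*√p (V(p) = 7²*√p = 49*√p)
√(-38179 + V(0 - 1*47)) = √(-38179 + 49*√(0 - 1*47)) = √(-38179 + 49*√(0 - 47)) = √(-38179 + 49*√(-47)) = √(-38179 + 49*(I*√47)) = √(-38179 + 49*I*√47)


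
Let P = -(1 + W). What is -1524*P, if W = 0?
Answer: 1524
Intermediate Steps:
P = -1 (P = -(1 + 0) = -1*1 = -1)
-1524*P = -1524*(-1) = 1524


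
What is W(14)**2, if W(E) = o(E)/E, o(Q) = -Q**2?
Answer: 196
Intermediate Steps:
W(E) = -E (W(E) = (-E**2)/E = -E)
W(14)**2 = (-1*14)**2 = (-14)**2 = 196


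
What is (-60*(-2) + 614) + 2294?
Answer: 3028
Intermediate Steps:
(-60*(-2) + 614) + 2294 = (120 + 614) + 2294 = 734 + 2294 = 3028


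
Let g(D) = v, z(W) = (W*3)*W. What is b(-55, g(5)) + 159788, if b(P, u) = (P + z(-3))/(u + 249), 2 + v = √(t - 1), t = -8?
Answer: 4874968634/30509 + 42*I/30509 ≈ 1.5979e+5 + 0.0013766*I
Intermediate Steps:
z(W) = 3*W² (z(W) = (3*W)*W = 3*W²)
v = -2 + 3*I (v = -2 + √(-8 - 1) = -2 + √(-9) = -2 + 3*I ≈ -2.0 + 3.0*I)
g(D) = -2 + 3*I
b(P, u) = (27 + P)/(249 + u) (b(P, u) = (P + 3*(-3)²)/(u + 249) = (P + 3*9)/(249 + u) = (P + 27)/(249 + u) = (27 + P)/(249 + u))
b(-55, g(5)) + 159788 = (27 - 55)/(249 + (-2 + 3*I)) + 159788 = -28/(247 + 3*I) + 159788 = ((247 - 3*I)/61018)*(-28) + 159788 = -14*(247 - 3*I)/30509 + 159788 = 159788 - 14*(247 - 3*I)/30509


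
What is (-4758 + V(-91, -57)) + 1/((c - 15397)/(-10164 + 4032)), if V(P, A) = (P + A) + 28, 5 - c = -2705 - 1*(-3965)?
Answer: -20305581/4163 ≈ -4877.6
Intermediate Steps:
c = -1255 (c = 5 - (-2705 - 1*(-3965)) = 5 - (-2705 + 3965) = 5 - 1*1260 = 5 - 1260 = -1255)
V(P, A) = 28 + A + P (V(P, A) = (A + P) + 28 = 28 + A + P)
(-4758 + V(-91, -57)) + 1/((c - 15397)/(-10164 + 4032)) = (-4758 + (28 - 57 - 91)) + 1/((-1255 - 15397)/(-10164 + 4032)) = (-4758 - 120) + 1/(-16652/(-6132)) = -4878 + 1/(-16652*(-1/6132)) = -4878 + 1/(4163/1533) = -4878 + 1533/4163 = -20305581/4163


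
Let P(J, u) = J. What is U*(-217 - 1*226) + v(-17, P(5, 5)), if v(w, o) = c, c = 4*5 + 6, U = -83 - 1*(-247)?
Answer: -72626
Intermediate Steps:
U = 164 (U = -83 + 247 = 164)
c = 26 (c = 20 + 6 = 26)
v(w, o) = 26
U*(-217 - 1*226) + v(-17, P(5, 5)) = 164*(-217 - 1*226) + 26 = 164*(-217 - 226) + 26 = 164*(-443) + 26 = -72652 + 26 = -72626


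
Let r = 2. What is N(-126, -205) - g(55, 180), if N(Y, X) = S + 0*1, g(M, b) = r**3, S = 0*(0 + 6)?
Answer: -8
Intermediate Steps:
S = 0 (S = 0*6 = 0)
g(M, b) = 8 (g(M, b) = 2**3 = 8)
N(Y, X) = 0 (N(Y, X) = 0 + 0*1 = 0 + 0 = 0)
N(-126, -205) - g(55, 180) = 0 - 1*8 = 0 - 8 = -8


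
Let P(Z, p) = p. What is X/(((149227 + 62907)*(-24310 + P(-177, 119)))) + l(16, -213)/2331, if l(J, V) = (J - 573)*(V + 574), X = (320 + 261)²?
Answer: -1031874382735429/11962071007614 ≈ -86.262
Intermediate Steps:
X = 337561 (X = 581² = 337561)
l(J, V) = (-573 + J)*(574 + V)
X/(((149227 + 62907)*(-24310 + P(-177, 119)))) + l(16, -213)/2331 = 337561/(((149227 + 62907)*(-24310 + 119))) + (-328902 - 573*(-213) + 574*16 + 16*(-213))/2331 = 337561/((212134*(-24191))) + (-328902 + 122049 + 9184 - 3408)*(1/2331) = 337561/(-5131733594) - 201077*1/2331 = 337561*(-1/5131733594) - 201077/2331 = -337561/5131733594 - 201077/2331 = -1031874382735429/11962071007614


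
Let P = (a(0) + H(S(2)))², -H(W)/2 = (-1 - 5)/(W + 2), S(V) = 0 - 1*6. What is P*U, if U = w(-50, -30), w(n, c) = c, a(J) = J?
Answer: -270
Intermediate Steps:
S(V) = -6 (S(V) = 0 - 6 = -6)
H(W) = 12/(2 + W) (H(W) = -2*(-1 - 5)/(W + 2) = -(-12)/(2 + W) = 12/(2 + W))
P = 9 (P = (0 + 12/(2 - 6))² = (0 + 12/(-4))² = (0 + 12*(-¼))² = (0 - 3)² = (-3)² = 9)
U = -30
P*U = 9*(-30) = -270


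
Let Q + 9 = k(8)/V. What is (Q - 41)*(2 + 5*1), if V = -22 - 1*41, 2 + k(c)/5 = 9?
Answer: -3185/9 ≈ -353.89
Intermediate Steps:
k(c) = 35 (k(c) = -10 + 5*9 = -10 + 45 = 35)
V = -63 (V = -22 - 41 = -63)
Q = -86/9 (Q = -9 + 35/(-63) = -9 + 35*(-1/63) = -9 - 5/9 = -86/9 ≈ -9.5556)
(Q - 41)*(2 + 5*1) = (-86/9 - 41)*(2 + 5*1) = -455*(2 + 5)/9 = -455/9*7 = -3185/9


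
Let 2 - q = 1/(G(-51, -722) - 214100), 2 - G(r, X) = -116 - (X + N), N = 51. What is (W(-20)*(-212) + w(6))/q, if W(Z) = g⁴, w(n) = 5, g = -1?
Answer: -44433171/429307 ≈ -103.50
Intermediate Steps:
G(r, X) = 169 + X (G(r, X) = 2 - (-116 - (X + 51)) = 2 - (-116 - (51 + X)) = 2 - (-116 + (-51 - X)) = 2 - (-167 - X) = 2 + (167 + X) = 169 + X)
W(Z) = 1 (W(Z) = (-1)⁴ = 1)
q = 429307/214653 (q = 2 - 1/((169 - 722) - 214100) = 2 - 1/(-553 - 214100) = 2 - 1/(-214653) = 2 - 1*(-1/214653) = 2 + 1/214653 = 429307/214653 ≈ 2.0000)
(W(-20)*(-212) + w(6))/q = (1*(-212) + 5)/(429307/214653) = (-212 + 5)*(214653/429307) = -207*214653/429307 = -44433171/429307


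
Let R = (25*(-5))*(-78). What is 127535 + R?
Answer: 137285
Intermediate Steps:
R = 9750 (R = -125*(-78) = 9750)
127535 + R = 127535 + 9750 = 137285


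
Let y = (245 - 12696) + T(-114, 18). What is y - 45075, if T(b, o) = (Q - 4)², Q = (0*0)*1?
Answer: -57510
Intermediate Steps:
Q = 0 (Q = 0*1 = 0)
T(b, o) = 16 (T(b, o) = (0 - 4)² = (-4)² = 16)
y = -12435 (y = (245 - 12696) + 16 = -12451 + 16 = -12435)
y - 45075 = -12435 - 45075 = -57510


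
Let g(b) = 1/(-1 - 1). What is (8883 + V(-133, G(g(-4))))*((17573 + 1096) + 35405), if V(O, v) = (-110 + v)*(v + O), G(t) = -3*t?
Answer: 2503707311/2 ≈ 1.2519e+9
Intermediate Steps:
g(b) = -½ (g(b) = 1/(-2) = -½)
V(O, v) = (-110 + v)*(O + v)
(8883 + V(-133, G(g(-4))))*((17573 + 1096) + 35405) = (8883 + ((-3*(-½))² - 110*(-133) - (-330)*(-1)/2 - (-399)*(-1)/2))*((17573 + 1096) + 35405) = (8883 + ((3/2)² + 14630 - 110*3/2 - 133*3/2))*(18669 + 35405) = (8883 + (9/4 + 14630 - 165 - 399/2))*54074 = (8883 + 57071/4)*54074 = (92603/4)*54074 = 2503707311/2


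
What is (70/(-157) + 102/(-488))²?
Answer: 629357569/1467502864 ≈ 0.42886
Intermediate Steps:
(70/(-157) + 102/(-488))² = (70*(-1/157) + 102*(-1/488))² = (-70/157 - 51/244)² = (-25087/38308)² = 629357569/1467502864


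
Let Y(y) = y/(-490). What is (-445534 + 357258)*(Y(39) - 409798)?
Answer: 8862957142142/245 ≈ 3.6175e+10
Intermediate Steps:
Y(y) = -y/490 (Y(y) = y*(-1/490) = -y/490)
(-445534 + 357258)*(Y(39) - 409798) = (-445534 + 357258)*(-1/490*39 - 409798) = -88276*(-39/490 - 409798) = -88276*(-200801059/490) = 8862957142142/245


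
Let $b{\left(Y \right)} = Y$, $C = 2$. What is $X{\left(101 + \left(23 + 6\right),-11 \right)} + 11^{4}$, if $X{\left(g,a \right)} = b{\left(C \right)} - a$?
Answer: $14654$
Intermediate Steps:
$X{\left(g,a \right)} = 2 - a$
$X{\left(101 + \left(23 + 6\right),-11 \right)} + 11^{4} = \left(2 - -11\right) + 11^{4} = \left(2 + 11\right) + 14641 = 13 + 14641 = 14654$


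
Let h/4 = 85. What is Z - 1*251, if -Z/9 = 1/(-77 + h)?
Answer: -66022/263 ≈ -251.03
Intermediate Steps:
h = 340 (h = 4*85 = 340)
Z = -9/263 (Z = -9/(-77 + 340) = -9/263 ≈ -0.034221)
Z - 1*251 = -9/263 - 1*251 = -9/263 - 251 = -66022/263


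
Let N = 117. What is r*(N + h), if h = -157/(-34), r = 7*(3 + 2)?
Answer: 144725/34 ≈ 4256.6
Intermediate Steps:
r = 35 (r = 7*5 = 35)
h = 157/34 (h = -157*(-1/34) = 157/34 ≈ 4.6176)
r*(N + h) = 35*(117 + 157/34) = 35*(4135/34) = 144725/34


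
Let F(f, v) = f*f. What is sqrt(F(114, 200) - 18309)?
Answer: I*sqrt(5313) ≈ 72.89*I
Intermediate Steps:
F(f, v) = f**2
sqrt(F(114, 200) - 18309) = sqrt(114**2 - 18309) = sqrt(12996 - 18309) = sqrt(-5313) = I*sqrt(5313)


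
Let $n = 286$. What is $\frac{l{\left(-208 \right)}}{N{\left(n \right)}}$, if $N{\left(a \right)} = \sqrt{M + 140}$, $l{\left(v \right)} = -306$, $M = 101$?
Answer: $- \frac{306 \sqrt{241}}{241} \approx -19.711$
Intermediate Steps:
$N{\left(a \right)} = \sqrt{241}$ ($N{\left(a \right)} = \sqrt{101 + 140} = \sqrt{241}$)
$\frac{l{\left(-208 \right)}}{N{\left(n \right)}} = - \frac{306}{\sqrt{241}} = - 306 \frac{\sqrt{241}}{241} = - \frac{306 \sqrt{241}}{241}$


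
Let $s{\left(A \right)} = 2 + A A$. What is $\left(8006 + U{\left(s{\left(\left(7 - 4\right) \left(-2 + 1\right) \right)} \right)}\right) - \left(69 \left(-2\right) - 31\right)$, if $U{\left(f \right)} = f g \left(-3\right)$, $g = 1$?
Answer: $8142$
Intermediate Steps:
$s{\left(A \right)} = 2 + A^{2}$
$U{\left(f \right)} = - 3 f$ ($U{\left(f \right)} = f 1 \left(-3\right) = f \left(-3\right) = - 3 f$)
$\left(8006 + U{\left(s{\left(\left(7 - 4\right) \left(-2 + 1\right) \right)} \right)}\right) - \left(69 \left(-2\right) - 31\right) = \left(8006 - 3 \left(2 + \left(\left(7 - 4\right) \left(-2 + 1\right)\right)^{2}\right)\right) - \left(69 \left(-2\right) - 31\right) = \left(8006 - 3 \left(2 + \left(3 \left(-1\right)\right)^{2}\right)\right) - \left(-138 - 31\right) = \left(8006 - 3 \left(2 + \left(-3\right)^{2}\right)\right) - -169 = \left(8006 - 3 \left(2 + 9\right)\right) + 169 = \left(8006 - 33\right) + 169 = 7973 + 169 = 8142$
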